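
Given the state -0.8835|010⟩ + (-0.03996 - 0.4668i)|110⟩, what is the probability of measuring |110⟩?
0.2195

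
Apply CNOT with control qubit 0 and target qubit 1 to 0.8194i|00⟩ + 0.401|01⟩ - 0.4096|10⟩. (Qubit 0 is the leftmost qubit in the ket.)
0.8194i|00⟩ + 0.401|01⟩ - 0.4096|11⟩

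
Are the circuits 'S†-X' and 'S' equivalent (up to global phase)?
No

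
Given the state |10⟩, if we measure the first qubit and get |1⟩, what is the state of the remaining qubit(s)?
|0⟩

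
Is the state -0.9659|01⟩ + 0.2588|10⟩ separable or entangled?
Entangled

Writing the state as a|00⟩ + b|01⟩ + c|10⟩ + d|11⟩, it is a product state iff ad − bc = 0.
Here (a, b, c, d) = (0, -0.9659, 0.2588, 0): ad − bc = (0)(0) − (-0.9659)(0.2588) = 0.25 ≠ 0, so the state is entangled.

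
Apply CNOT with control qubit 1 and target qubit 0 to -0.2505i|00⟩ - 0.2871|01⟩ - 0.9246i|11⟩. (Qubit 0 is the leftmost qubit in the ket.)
-0.2505i|00⟩ - 0.9246i|01⟩ - 0.2871|11⟩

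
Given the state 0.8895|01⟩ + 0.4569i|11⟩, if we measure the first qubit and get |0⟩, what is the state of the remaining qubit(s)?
|1⟩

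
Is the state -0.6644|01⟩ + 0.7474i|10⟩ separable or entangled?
Entangled

Writing the state as a|00⟩ + b|01⟩ + c|10⟩ + d|11⟩, it is a product state iff ad − bc = 0.
Here (a, b, c, d) = (0, -0.6644, 0.7474i, 0): ad − bc = (0)(0) − (-0.6644)(0.7474i) = 0.4966i ≠ 0, so the state is entangled.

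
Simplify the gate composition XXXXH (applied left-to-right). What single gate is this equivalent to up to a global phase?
H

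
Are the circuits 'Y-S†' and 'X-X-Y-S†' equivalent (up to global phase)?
Yes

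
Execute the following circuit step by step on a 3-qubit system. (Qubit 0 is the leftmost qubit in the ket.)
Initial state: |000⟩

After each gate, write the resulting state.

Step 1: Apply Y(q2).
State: i|001⟩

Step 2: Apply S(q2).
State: -|001⟩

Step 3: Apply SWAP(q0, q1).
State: -|001⟩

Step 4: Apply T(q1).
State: -|001⟩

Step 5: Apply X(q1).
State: -|011⟩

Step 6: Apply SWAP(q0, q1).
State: -|101⟩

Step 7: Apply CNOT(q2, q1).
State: -|111⟩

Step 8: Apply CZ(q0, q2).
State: |111⟩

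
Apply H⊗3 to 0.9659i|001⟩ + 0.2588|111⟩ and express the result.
(0.0915 + 0.3415i)|000⟩ + (-0.0915 - 0.3415i)|001⟩ + (-0.0915 + 0.3415i)|010⟩ + (0.0915 - 0.3415i)|011⟩ + (-0.0915 + 0.3415i)|100⟩ + (0.0915 - 0.3415i)|101⟩ + (0.0915 + 0.3415i)|110⟩ + (-0.0915 - 0.3415i)|111⟩

H⊗3 gives amp(|y⟩) = (1/2√2) Σ_x (−1)^(x·y) amp(|x⟩), where x·y is the number of positions in which both x and y have a 1.
|000⟩: (0.9659i + 0.2588)/(2√2) = (0.0915 + 0.3415i)
|001⟩: (-0.9659i - 0.2588)/(2√2) = (-0.0915 - 0.3415i)
|010⟩: (0.9659i - 0.2588)/(2√2) = (-0.0915 + 0.3415i)
|011⟩: (-0.9659i + 0.2588)/(2√2) = (0.0915 - 0.3415i)
|100⟩: (0.9659i - 0.2588)/(2√2) = (-0.0915 + 0.3415i)
|101⟩: (-0.9659i + 0.2588)/(2√2) = (0.0915 - 0.3415i)
|110⟩: (0.9659i + 0.2588)/(2√2) = (0.0915 + 0.3415i)
|111⟩: (-0.9659i - 0.2588)/(2√2) = (-0.0915 - 0.3415i)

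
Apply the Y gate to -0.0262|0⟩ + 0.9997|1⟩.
-0.9997i|0⟩ - 0.0262i|1⟩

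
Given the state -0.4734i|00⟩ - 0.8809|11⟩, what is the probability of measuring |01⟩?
0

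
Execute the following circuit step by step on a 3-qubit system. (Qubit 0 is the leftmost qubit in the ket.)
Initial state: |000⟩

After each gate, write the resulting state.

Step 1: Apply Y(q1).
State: i|010⟩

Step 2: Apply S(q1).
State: -|010⟩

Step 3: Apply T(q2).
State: -|010⟩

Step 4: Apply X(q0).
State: -|110⟩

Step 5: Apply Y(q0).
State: i|010⟩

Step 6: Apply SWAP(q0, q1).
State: i|100⟩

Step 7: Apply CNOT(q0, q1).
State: i|110⟩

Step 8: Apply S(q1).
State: -|110⟩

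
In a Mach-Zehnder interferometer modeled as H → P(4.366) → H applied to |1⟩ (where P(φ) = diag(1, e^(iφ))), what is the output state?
(0.6698 + 0.4703i)|0⟩ + (0.3302 - 0.4703i)|1⟩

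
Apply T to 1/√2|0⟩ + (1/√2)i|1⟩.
1/√2|0⟩ + (-1/2 + (1/2)i)|1⟩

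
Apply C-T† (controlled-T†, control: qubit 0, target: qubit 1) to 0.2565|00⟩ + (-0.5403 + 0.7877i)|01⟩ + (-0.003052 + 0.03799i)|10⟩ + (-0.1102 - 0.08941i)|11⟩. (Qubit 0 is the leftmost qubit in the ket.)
0.2565|00⟩ + (-0.5403 + 0.7877i)|01⟩ + (-0.003052 + 0.03799i)|10⟩ + (-0.1411 + 0.0147i)|11⟩

C-T† leaves the control-|0⟩ kets |00⟩, |01⟩ unchanged and applies T† to qubit 1 on the control-|1⟩ pair (|10⟩, |11⟩).
T† = [[1, 0], [0, (1/√2 - (1/√2)i)]].
With a = amp(|10⟩) = (-0.003052 + 0.03799i) and b = amp(|11⟩) = (-0.1102 - 0.08941i):
new amp(|10⟩) = (1)·a = (-0.003052 + 0.03799i)
new amp(|11⟩) = (1/√2 - (1/√2)i)·b = (-0.1411 + 0.0147i)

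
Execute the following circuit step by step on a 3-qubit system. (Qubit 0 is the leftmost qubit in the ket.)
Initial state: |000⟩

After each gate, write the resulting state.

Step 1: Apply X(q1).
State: |010⟩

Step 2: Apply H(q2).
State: 1/√2|010⟩ + 1/√2|011⟩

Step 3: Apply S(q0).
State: 1/√2|010⟩ + 1/√2|011⟩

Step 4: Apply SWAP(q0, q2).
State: 1/√2|010⟩ + 1/√2|110⟩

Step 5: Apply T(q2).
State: 1/√2|010⟩ + 1/√2|110⟩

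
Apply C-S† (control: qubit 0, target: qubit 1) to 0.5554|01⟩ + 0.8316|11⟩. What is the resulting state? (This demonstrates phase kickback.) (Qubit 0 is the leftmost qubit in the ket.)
0.5554|01⟩ - 0.8316i|11⟩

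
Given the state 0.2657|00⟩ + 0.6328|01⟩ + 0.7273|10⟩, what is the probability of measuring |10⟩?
0.529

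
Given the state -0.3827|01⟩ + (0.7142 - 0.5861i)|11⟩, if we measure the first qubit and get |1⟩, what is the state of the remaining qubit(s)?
(0.773 - 0.6344i)|1⟩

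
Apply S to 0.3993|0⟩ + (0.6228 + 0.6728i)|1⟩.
0.3993|0⟩ + (-0.6728 + 0.6228i)|1⟩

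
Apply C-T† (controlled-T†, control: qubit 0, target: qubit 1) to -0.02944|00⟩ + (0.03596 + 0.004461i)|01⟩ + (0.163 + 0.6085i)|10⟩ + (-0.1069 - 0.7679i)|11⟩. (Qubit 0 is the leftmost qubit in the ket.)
-0.02944|00⟩ + (0.03596 + 0.004461i)|01⟩ + (0.163 + 0.6085i)|10⟩ + (-0.6186 - 0.4674i)|11⟩

C-T† leaves the control-|0⟩ kets |00⟩, |01⟩ unchanged and applies T† to qubit 1 on the control-|1⟩ pair (|10⟩, |11⟩).
T† = [[1, 0], [0, (1/√2 - (1/√2)i)]].
With a = amp(|10⟩) = (0.163 + 0.6085i) and b = amp(|11⟩) = (-0.1069 - 0.7679i):
new amp(|10⟩) = (1)·a = (0.163 + 0.6085i)
new amp(|11⟩) = (1/√2 - (1/√2)i)·b = (-0.6186 - 0.4674i)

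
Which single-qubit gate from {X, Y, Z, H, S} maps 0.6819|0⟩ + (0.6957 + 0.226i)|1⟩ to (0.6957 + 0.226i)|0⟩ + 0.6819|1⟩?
X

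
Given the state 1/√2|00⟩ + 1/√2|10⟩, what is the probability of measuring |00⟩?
1/2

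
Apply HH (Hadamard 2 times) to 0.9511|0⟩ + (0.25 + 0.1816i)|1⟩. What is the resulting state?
0.9511|0⟩ + (0.25 + 0.1816i)|1⟩

H² = I, so an even number of Hadamards cancels: H^2 = I and the state is unchanged.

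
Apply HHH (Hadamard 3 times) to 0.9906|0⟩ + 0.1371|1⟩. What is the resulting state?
0.7974|0⟩ + 0.6035|1⟩

H² = I, so H^3 = H: a single Hadamard. With (a, b) = (0.9906, 0.1371), H gives ((a + b)/√2, (a − b)/√2) = (0.7974, 0.6035).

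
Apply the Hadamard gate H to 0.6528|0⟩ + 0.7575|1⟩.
0.9972|0⟩ - 0.07403|1⟩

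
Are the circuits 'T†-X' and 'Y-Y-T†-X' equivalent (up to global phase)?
Yes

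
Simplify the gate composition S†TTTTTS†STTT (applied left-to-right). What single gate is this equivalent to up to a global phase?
S†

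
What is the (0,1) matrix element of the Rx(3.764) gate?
-0.952i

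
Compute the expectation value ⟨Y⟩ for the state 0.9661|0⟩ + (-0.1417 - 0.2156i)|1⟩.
-0.4166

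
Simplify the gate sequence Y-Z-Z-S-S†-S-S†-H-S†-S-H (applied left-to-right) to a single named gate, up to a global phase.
Y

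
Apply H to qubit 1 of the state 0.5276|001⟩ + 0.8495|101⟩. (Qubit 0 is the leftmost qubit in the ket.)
0.3731|001⟩ + 0.3731|011⟩ + 0.6007|101⟩ + 0.6007|111⟩

H on qubit 1 mixes each pair of kets that differ only in qubit 1: amplitudes (a, b) of (|…0…⟩, |…1…⟩) become ((a + b)/√2, (a − b)/√2). Kets absent from the input have amplitude 0.
(|001⟩, |011⟩): (a, b) = (0.5276, 0) → (0.3731, 0.3731)
(|101⟩, |111⟩): (a, b) = (0.8495, 0) → (0.6007, 0.6007)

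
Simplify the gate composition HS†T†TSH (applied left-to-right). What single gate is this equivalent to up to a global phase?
I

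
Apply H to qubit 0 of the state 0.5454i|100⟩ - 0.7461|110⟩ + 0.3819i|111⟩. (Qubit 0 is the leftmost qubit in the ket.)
0.3857i|000⟩ - 0.5276|010⟩ + 0.27i|011⟩ - 0.3857i|100⟩ + 0.5276|110⟩ - 0.27i|111⟩

H on qubit 0 mixes each pair of kets that differ only in qubit 0: amplitudes (a, b) of (|…0…⟩, |…1…⟩) become ((a + b)/√2, (a − b)/√2). Kets absent from the input have amplitude 0.
(|000⟩, |100⟩): (a, b) = (0, 0.5454i) → (0.3857i, -0.3857i)
(|010⟩, |110⟩): (a, b) = (0, -0.7461) → (-0.5276, 0.5276)
(|011⟩, |111⟩): (a, b) = (0, 0.3819i) → (0.27i, -0.27i)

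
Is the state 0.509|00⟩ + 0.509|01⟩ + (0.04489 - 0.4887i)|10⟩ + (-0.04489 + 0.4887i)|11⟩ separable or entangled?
Entangled

Writing the state as a|00⟩ + b|01⟩ + c|10⟩ + d|11⟩, it is a product state iff ad − bc = 0.
Here (a, b, c, d) = (0.509, 0.509, (0.04489 - 0.4887i), (-0.04489 + 0.4887i)): ad − bc = (0.509)(-0.04489 + 0.4887i) − (0.509)(0.04489 - 0.4887i) = (-0.0457 + 0.4975i) ≠ 0, so the state is entangled.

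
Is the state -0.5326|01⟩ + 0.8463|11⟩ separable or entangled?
Separable

Writing the state as a|00⟩ + b|01⟩ + c|10⟩ + d|11⟩, it is a product state iff ad − bc = 0.
Here (a, b, c, d) = (0, -0.5326, 0, 0.8463): ad − bc = (0)(0.8463) − (-0.5326)(0) = 0, so the state is separable.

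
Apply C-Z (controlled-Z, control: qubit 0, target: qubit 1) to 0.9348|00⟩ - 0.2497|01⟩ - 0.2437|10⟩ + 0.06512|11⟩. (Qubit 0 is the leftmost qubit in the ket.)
0.9348|00⟩ - 0.2497|01⟩ - 0.2437|10⟩ - 0.06512|11⟩

C-Z leaves the control-|0⟩ kets |00⟩, |01⟩ unchanged and applies Z to qubit 1 on the control-|1⟩ pair (|10⟩, |11⟩).
Z = [[1, 0], [0, -1]].
With a = amp(|10⟩) = -0.2437 and b = amp(|11⟩) = 0.06512:
new amp(|10⟩) = (1)·a = -0.2437
new amp(|11⟩) = (-1)·b = -0.06512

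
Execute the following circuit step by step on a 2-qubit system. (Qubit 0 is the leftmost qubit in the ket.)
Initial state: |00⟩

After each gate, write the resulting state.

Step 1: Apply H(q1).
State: 1/√2|00⟩ + 1/√2|01⟩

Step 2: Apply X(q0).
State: 1/√2|10⟩ + 1/√2|11⟩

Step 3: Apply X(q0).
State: 1/√2|00⟩ + 1/√2|01⟩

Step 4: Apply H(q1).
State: |00⟩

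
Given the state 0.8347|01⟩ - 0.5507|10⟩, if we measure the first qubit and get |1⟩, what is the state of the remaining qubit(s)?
-|0⟩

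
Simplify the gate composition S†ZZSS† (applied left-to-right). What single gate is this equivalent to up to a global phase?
S†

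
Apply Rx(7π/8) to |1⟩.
-0.9808i|0⟩ + 0.1951|1⟩

Rx(7π/8) = [[cos(θ/2), −i·sin(θ/2)], [−i·sin(θ/2), cos(θ/2)]]; θ = 7π/8, cos(θ/2) ≈ 0.19509, sin(θ/2) ≈ 0.980785.
With a = amp(|0⟩) = 0 and b = amp(|1⟩) = 1:
new amp(|0⟩) = (0.19509)·a + (-0.980785i)·b = -0.9808i
new amp(|1⟩) = (-0.980785i)·a + (0.19509)·b = 0.1951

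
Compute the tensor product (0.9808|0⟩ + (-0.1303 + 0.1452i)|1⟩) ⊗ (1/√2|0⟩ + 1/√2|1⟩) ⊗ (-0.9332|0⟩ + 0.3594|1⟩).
-0.6472|000⟩ + 0.2493|001⟩ - 0.6472|010⟩ + 0.2493|011⟩ + (0.08598 - 0.09581i)|100⟩ + (-0.03311 + 0.0369i)|101⟩ + (0.08598 - 0.09581i)|110⟩ + (-0.03311 + 0.0369i)|111⟩

amp(|b₁b₂…⟩) = product of the factor amplitudes for bits b₁, b₂, …; only kets whose every factor amplitude is nonzero survive.
|000⟩: (0.9808)(1/√2)(-0.9332) = -0.6472
|001⟩: (0.9808)(1/√2)(0.3594) = 0.2493
|010⟩: (0.9808)(1/√2)(-0.9332) = -0.6472
|011⟩: (0.9808)(1/√2)(0.3594) = 0.2493
|100⟩: (-0.1303 + 0.1452i)(1/√2)(-0.9332) = (0.08598 - 0.09581i)
|101⟩: (-0.1303 + 0.1452i)(1/√2)(0.3594) = (-0.03311 + 0.0369i)
|110⟩: (-0.1303 + 0.1452i)(1/√2)(-0.9332) = (0.08598 - 0.09581i)
|111⟩: (-0.1303 + 0.1452i)(1/√2)(0.3594) = (-0.03311 + 0.0369i)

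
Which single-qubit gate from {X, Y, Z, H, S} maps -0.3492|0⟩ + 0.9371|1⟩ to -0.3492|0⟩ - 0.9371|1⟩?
Z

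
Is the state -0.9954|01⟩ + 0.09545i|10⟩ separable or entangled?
Entangled

Writing the state as a|00⟩ + b|01⟩ + c|10⟩ + d|11⟩, it is a product state iff ad − bc = 0.
Here (a, b, c, d) = (0, -0.9954, 0.09545i, 0): ad − bc = (0)(0) − (-0.9954)(0.09545i) = 0.09501i ≠ 0, so the state is entangled.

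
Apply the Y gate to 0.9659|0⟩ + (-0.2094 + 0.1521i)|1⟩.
(0.1521 + 0.2094i)|0⟩ + 0.9659i|1⟩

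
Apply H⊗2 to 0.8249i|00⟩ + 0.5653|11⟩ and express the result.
(0.2827 + 0.4125i)|00⟩ + (-0.2827 + 0.4125i)|01⟩ + (-0.2827 + 0.4125i)|10⟩ + (0.2827 + 0.4125i)|11⟩

H⊗2 gives amp(|y⟩) = (1/2) Σ_x (−1)^(x·y) amp(|x⟩), where x·y is the number of positions in which both x and y have a 1.
|00⟩: (0.8249i + 0.5653)/2 = (0.2827 + 0.4125i)
|01⟩: (0.8249i - 0.5653)/2 = (-0.2827 + 0.4125i)
|10⟩: (0.8249i - 0.5653)/2 = (-0.2827 + 0.4125i)
|11⟩: (0.8249i + 0.5653)/2 = (0.2827 + 0.4125i)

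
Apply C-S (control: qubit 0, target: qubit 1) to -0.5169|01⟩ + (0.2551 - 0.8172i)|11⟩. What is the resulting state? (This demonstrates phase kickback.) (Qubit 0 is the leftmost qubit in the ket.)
-0.5169|01⟩ + (0.8172 + 0.2551i)|11⟩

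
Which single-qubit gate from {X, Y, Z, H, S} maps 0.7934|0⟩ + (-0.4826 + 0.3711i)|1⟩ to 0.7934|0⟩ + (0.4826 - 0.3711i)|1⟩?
Z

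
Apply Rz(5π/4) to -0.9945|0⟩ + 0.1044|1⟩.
(0.3806 + 0.9188i)|0⟩ + (-0.03995 + 0.09645i)|1⟩

Rz(5π/4) = [[e^(−iθ/2), 0], [0, e^(iθ/2)]] with e^(±iθ/2) = cos(θ/2) ± i·sin(θ/2); θ = 5π/4, cos(θ/2) ≈ -0.382683, sin(θ/2) ≈ 0.92388.
With a = amp(|0⟩) = -0.9945 and b = amp(|1⟩) = 0.1044:
new amp(|0⟩) = (-0.382683 - 0.92388i)·a = (0.3806 + 0.9188i)
new amp(|1⟩) = (-0.382683 + 0.92388i)·b = (-0.03995 + 0.09645i)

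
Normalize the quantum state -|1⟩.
-|1⟩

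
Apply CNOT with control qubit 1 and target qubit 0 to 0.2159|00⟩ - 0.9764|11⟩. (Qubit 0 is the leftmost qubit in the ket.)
0.2159|00⟩ - 0.9764|01⟩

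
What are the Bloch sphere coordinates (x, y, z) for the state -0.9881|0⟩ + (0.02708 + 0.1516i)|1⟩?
(-0.05352, -0.2996, 0.9526)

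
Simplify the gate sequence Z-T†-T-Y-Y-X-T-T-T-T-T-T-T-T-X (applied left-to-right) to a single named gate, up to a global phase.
Z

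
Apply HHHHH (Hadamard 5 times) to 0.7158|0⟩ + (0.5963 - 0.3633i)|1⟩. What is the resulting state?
(0.9278 - 0.2569i)|0⟩ + (0.0845 + 0.2569i)|1⟩

H² = I, so H^5 = H: a single Hadamard. With (a, b) = (0.7158, (0.5963 - 0.3633i)), H gives ((a + b)/√2, (a − b)/√2) = ((0.9278 - 0.2569i), (0.0845 + 0.2569i)).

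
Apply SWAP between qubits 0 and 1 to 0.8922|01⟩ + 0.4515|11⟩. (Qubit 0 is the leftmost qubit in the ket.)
0.8922|10⟩ + 0.4515|11⟩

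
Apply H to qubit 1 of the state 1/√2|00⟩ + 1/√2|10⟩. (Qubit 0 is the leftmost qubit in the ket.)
1/2|00⟩ + 1/2|01⟩ + 1/2|10⟩ + 1/2|11⟩

H on qubit 1 mixes each pair of kets that differ only in qubit 1: amplitudes (a, b) of (|…0…⟩, |…1…⟩) become ((a + b)/√2, (a − b)/√2). Kets absent from the input have amplitude 0.
(|00⟩, |01⟩): (a, b) = (1/√2, 0) → (1/2, 1/2)
(|10⟩, |11⟩): (a, b) = (1/√2, 0) → (1/2, 1/2)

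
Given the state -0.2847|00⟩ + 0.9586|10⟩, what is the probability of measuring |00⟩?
0.08105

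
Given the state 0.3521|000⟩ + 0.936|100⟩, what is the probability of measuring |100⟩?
0.8761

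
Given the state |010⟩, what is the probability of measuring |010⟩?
1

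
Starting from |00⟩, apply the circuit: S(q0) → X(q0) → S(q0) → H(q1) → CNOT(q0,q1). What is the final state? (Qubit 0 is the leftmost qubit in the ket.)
(1/√2)i|10⟩ + (1/√2)i|11⟩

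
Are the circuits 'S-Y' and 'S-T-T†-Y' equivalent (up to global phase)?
Yes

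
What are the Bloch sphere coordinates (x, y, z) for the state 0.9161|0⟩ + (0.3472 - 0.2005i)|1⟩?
(0.6361, -0.3674, 0.6785)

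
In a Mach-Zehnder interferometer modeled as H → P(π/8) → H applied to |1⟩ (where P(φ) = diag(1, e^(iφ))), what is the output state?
(0.03806 - 0.1913i)|0⟩ + (0.9619 + 0.1913i)|1⟩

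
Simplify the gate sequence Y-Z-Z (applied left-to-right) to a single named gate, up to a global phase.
Y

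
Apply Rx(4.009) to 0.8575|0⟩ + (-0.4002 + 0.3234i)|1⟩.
(-0.06689 + 0.3631i)|0⟩ + (0.1682 - 0.914i)|1⟩

Rx(4.009) = [[cos(θ/2), −i·sin(θ/2)], [−i·sin(θ/2), cos(θ/2)]]; θ = 4.009, cos(θ/2) ≈ -0.420234, sin(θ/2) ≈ 0.907416.
With a = amp(|0⟩) = 0.8575 and b = amp(|1⟩) = (-0.4002 + 0.3234i):
new amp(|0⟩) = (-0.420234)·a + (-0.907416i)·b = (-0.06689 + 0.3631i)
new amp(|1⟩) = (-0.907416i)·a + (-0.420234)·b = (0.1682 - 0.914i)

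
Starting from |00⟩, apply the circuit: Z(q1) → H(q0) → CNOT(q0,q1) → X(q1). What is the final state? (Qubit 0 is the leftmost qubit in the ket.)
1/√2|01⟩ + 1/√2|10⟩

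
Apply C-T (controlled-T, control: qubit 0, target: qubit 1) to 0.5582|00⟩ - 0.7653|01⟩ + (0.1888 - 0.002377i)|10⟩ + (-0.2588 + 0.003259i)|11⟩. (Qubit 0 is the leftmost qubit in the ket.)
0.5582|00⟩ - 0.7653|01⟩ + (0.1888 - 0.002377i)|10⟩ + (-0.1853 - 0.1807i)|11⟩

C-T leaves the control-|0⟩ kets |00⟩, |01⟩ unchanged and applies T to qubit 1 on the control-|1⟩ pair (|10⟩, |11⟩).
T = [[1, 0], [0, (1/√2 + (1/√2)i)]].
With a = amp(|10⟩) = (0.1888 - 0.002377i) and b = amp(|11⟩) = (-0.2588 + 0.003259i):
new amp(|10⟩) = (1)·a = (0.1888 - 0.002377i)
new amp(|11⟩) = (1/√2 + (1/√2)i)·b = (-0.1853 - 0.1807i)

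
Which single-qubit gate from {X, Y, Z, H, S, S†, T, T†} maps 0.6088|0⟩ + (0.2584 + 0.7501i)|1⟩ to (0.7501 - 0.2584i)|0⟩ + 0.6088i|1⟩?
Y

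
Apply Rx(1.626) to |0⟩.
0.6873|0⟩ - 0.7264i|1⟩

Rx(1.626) = [[cos(θ/2), −i·sin(θ/2)], [−i·sin(θ/2), cos(θ/2)]]; θ = 1.626, cos(θ/2) ≈ 0.687322, sin(θ/2) ≈ 0.726352.
With a = amp(|0⟩) = 1 and b = amp(|1⟩) = 0:
new amp(|0⟩) = (0.687322)·a + (-0.726352i)·b = 0.6873
new amp(|1⟩) = (-0.726352i)·a + (0.687322)·b = -0.7264i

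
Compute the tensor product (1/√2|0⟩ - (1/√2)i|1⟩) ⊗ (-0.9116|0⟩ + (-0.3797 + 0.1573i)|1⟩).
-0.6446|00⟩ + (-0.2685 + 0.1112i)|01⟩ + 0.6446i|10⟩ + (0.1112 + 0.2685i)|11⟩

amp(|b₁b₂…⟩) = product of the factor amplitudes for bits b₁, b₂, …; only kets whose every factor amplitude is nonzero survive.
|00⟩: (1/√2)(-0.9116) = -0.6446
|01⟩: (1/√2)(-0.3797 + 0.1573i) = (-0.2685 + 0.1112i)
|10⟩: (-(1/√2)i)(-0.9116) = 0.6446i
|11⟩: (-(1/√2)i)(-0.3797 + 0.1573i) = (0.1112 + 0.2685i)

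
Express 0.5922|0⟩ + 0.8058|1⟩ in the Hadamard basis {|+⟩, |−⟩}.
0.9885|+⟩ - 0.151|−⟩

With |ψ⟩ = α|0⟩ + β|1⟩, the Hadamard-basis coefficients are ⟨+|ψ⟩ = (α + β)/√2 and ⟨−|ψ⟩ = (α − β)/√2.
Here α = 0.5922, β = 0.8058: (α + β)/√2 = 0.9885, (α − β)/√2 = -0.151.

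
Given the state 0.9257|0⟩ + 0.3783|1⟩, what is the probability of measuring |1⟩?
0.1431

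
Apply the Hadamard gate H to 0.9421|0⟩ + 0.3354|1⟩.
0.9033|0⟩ + 0.429|1⟩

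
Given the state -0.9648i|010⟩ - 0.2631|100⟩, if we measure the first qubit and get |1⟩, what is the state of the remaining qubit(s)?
-|00⟩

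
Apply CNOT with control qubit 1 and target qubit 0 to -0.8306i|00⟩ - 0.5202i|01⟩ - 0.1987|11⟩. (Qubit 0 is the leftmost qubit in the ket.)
-0.8306i|00⟩ - 0.1987|01⟩ - 0.5202i|11⟩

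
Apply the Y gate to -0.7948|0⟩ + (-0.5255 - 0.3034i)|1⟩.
(-0.3034 + 0.5255i)|0⟩ - 0.7948i|1⟩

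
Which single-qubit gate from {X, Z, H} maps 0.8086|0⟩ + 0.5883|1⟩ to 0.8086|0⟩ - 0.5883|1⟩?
Z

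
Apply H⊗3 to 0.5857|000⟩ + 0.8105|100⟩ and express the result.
0.4936|000⟩ + 0.4936|001⟩ + 0.4936|010⟩ + 0.4936|011⟩ - 0.07948|100⟩ - 0.07948|101⟩ - 0.07948|110⟩ - 0.07948|111⟩

H⊗3 gives amp(|y⟩) = (1/2√2) Σ_x (−1)^(x·y) amp(|x⟩), where x·y is the number of positions in which both x and y have a 1.
|000⟩: (0.5857 + 0.8105)/(2√2) = 0.4936
|001⟩: (0.5857 + 0.8105)/(2√2) = 0.4936
|010⟩: (0.5857 + 0.8105)/(2√2) = 0.4936
|011⟩: (0.5857 + 0.8105)/(2√2) = 0.4936
|100⟩: (0.5857 - 0.8105)/(2√2) = -0.07948
|101⟩: (0.5857 - 0.8105)/(2√2) = -0.07948
|110⟩: (0.5857 - 0.8105)/(2√2) = -0.07948
|111⟩: (0.5857 - 0.8105)/(2√2) = -0.07948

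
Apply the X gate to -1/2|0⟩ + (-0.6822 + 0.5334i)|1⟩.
(-0.6822 + 0.5334i)|0⟩ - 1/2|1⟩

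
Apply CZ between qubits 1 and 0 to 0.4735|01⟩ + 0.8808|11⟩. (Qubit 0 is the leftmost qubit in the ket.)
0.4735|01⟩ - 0.8808|11⟩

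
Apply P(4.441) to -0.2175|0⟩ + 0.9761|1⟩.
-0.2175|0⟩ + (-0.2617 - 0.9404i)|1⟩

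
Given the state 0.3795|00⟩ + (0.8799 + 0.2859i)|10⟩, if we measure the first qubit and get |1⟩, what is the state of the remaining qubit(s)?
(0.9511 + 0.309i)|0⟩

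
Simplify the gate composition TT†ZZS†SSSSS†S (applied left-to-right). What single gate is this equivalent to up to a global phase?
S†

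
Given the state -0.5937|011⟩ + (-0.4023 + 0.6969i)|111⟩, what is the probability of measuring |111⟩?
0.6475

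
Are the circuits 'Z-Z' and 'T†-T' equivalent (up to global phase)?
Yes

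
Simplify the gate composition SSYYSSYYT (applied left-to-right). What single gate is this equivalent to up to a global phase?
T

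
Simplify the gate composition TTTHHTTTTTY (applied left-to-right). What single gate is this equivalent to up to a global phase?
Y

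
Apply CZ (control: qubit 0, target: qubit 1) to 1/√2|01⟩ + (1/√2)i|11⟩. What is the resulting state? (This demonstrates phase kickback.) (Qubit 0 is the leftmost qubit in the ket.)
1/√2|01⟩ - (1/√2)i|11⟩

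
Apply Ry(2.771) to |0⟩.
0.1842|0⟩ + 0.9829|1⟩

Ry(2.771) = [[cos(θ/2), −sin(θ/2)], [sin(θ/2), cos(θ/2)]]; θ = 2.771, cos(θ/2) ≈ 0.184238, sin(θ/2) ≈ 0.982882.
With a = amp(|0⟩) = 1 and b = amp(|1⟩) = 0:
new amp(|0⟩) = (0.184238)·a + (-0.982882)·b = 0.1842
new amp(|1⟩) = (0.982882)·a + (0.184238)·b = 0.9829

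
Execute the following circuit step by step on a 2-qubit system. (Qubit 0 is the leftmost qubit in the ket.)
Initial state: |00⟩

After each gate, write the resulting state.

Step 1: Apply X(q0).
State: |10⟩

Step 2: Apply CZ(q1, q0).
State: |10⟩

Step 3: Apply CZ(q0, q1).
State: |10⟩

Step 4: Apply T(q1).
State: |10⟩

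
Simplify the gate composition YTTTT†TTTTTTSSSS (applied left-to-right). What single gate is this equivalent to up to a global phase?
Y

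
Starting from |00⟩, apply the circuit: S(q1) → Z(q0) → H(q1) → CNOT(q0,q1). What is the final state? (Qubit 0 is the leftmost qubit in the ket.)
1/√2|00⟩ + 1/√2|01⟩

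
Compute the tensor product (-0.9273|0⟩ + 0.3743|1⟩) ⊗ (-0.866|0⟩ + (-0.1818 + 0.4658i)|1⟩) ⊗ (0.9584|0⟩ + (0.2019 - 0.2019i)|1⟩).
0.7696|000⟩ + (0.1621 - 0.1621i)|001⟩ + (0.1616 - 0.414i)|010⟩ + (-0.05317 - 0.1212i)|011⟩ - 0.3107|100⟩ + (-0.06544 + 0.06544i)|101⟩ + (-0.06522 + 0.1671i)|110⟩ + (0.02146 + 0.04894i)|111⟩

amp(|b₁b₂…⟩) = product of the factor amplitudes for bits b₁, b₂, …; only kets whose every factor amplitude is nonzero survive.
|000⟩: (-0.9273)(-0.866)(0.9584) = 0.7696
|001⟩: (-0.9273)(-0.866)(0.2019 - 0.2019i) = (0.1621 - 0.1621i)
|010⟩: (-0.9273)(-0.1818 + 0.4658i)(0.9584) = (0.1616 - 0.414i)
|011⟩: (-0.9273)(-0.1818 + 0.4658i)(0.2019 - 0.2019i) = (-0.05317 - 0.1212i)
|100⟩: (0.3743)(-0.866)(0.9584) = -0.3107
|101⟩: (0.3743)(-0.866)(0.2019 - 0.2019i) = (-0.06544 + 0.06544i)
|110⟩: (0.3743)(-0.1818 + 0.4658i)(0.9584) = (-0.06522 + 0.1671i)
|111⟩: (0.3743)(-0.1818 + 0.4658i)(0.2019 - 0.2019i) = (0.02146 + 0.04894i)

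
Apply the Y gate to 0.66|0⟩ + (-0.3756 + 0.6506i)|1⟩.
(0.6506 + 0.3756i)|0⟩ + 0.66i|1⟩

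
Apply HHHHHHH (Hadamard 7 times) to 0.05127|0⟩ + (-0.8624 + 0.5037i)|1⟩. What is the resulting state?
(-0.5736 + 0.3562i)|0⟩ + (0.6461 - 0.3562i)|1⟩

H² = I, so H^7 = H: a single Hadamard. With (a, b) = (0.05127, (-0.8624 + 0.5037i)), H gives ((a + b)/√2, (a − b)/√2) = ((-0.5736 + 0.3562i), (0.6461 - 0.3562i)).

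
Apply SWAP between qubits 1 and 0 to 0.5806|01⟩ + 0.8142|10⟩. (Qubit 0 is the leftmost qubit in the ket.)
0.8142|01⟩ + 0.5806|10⟩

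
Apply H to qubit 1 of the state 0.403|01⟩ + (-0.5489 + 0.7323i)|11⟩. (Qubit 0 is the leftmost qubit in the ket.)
0.285|00⟩ - 0.285|01⟩ + (-0.3881 + 0.5178i)|10⟩ + (0.3881 - 0.5178i)|11⟩

H on qubit 1 mixes each pair of kets that differ only in qubit 1: amplitudes (a, b) of (|…0…⟩, |…1…⟩) become ((a + b)/√2, (a − b)/√2). Kets absent from the input have amplitude 0.
(|00⟩, |01⟩): (a, b) = (0, 0.403) → (0.285, -0.285)
(|10⟩, |11⟩): (a, b) = (0, (-0.5489 + 0.7323i)) → ((-0.3881 + 0.5178i), (0.3881 - 0.5178i))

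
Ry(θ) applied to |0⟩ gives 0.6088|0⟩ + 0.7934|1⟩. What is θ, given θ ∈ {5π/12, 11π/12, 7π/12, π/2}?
7π/12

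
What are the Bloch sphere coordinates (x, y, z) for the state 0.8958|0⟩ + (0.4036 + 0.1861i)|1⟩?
(0.7231, 0.3334, 0.6049)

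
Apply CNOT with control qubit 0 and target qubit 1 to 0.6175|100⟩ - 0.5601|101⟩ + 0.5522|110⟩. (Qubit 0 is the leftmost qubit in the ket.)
0.5522|100⟩ + 0.6175|110⟩ - 0.5601|111⟩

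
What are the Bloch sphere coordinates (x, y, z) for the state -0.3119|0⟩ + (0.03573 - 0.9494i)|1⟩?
(-0.02229, 0.5922, -0.8054)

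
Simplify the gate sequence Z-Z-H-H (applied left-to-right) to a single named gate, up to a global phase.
I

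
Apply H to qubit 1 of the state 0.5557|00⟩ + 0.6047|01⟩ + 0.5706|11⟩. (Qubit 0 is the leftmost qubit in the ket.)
0.8205|00⟩ - 0.03465|01⟩ + 0.4035|10⟩ - 0.4035|11⟩

H on qubit 1 mixes each pair of kets that differ only in qubit 1: amplitudes (a, b) of (|…0…⟩, |…1…⟩) become ((a + b)/√2, (a − b)/√2). Kets absent from the input have amplitude 0.
(|00⟩, |01⟩): (a, b) = (0.5557, 0.6047) → (0.8205, -0.03465)
(|10⟩, |11⟩): (a, b) = (0, 0.5706) → (0.4035, -0.4035)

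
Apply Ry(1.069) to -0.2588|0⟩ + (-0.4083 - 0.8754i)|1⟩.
(-0.01471 + 0.4459i)|0⟩ + (-0.4832 - 0.7533i)|1⟩

Ry(1.069) = [[cos(θ/2), −sin(θ/2)], [sin(θ/2), cos(θ/2)]]; θ = 1.069, cos(θ/2) ≈ 0.860523, sin(θ/2) ≈ 0.509411.
With a = amp(|0⟩) = -0.2588 and b = amp(|1⟩) = (-0.4083 - 0.8754i):
new amp(|0⟩) = (0.860523)·a + (-0.509411)·b = (-0.01471 + 0.4459i)
new amp(|1⟩) = (0.509411)·a + (0.860523)·b = (-0.4832 - 0.7533i)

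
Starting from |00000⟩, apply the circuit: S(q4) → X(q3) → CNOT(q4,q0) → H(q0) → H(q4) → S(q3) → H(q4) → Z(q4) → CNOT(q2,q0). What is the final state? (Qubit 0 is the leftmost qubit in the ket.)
(1/√2)i|00010⟩ + (1/√2)i|10010⟩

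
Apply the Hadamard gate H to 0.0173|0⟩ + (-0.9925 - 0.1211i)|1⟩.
(-0.6896 - 0.08563i)|0⟩ + (0.714 + 0.08563i)|1⟩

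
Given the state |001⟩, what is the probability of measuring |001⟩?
1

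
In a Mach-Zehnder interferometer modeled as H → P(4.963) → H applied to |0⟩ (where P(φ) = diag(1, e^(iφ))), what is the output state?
(0.624 - 0.4844i)|0⟩ + (0.376 + 0.4844i)|1⟩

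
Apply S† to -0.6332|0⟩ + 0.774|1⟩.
-0.6332|0⟩ - 0.774i|1⟩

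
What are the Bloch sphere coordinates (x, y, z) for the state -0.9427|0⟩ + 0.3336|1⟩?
(-0.629, 0, 0.7774)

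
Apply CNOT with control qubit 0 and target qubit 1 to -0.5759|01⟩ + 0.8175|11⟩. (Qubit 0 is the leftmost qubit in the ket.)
-0.5759|01⟩ + 0.8175|10⟩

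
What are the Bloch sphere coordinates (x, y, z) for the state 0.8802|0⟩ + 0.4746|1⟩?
(0.8355, 0, 0.5495)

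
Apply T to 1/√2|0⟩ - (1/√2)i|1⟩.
1/√2|0⟩ + (1/2 - (1/2)i)|1⟩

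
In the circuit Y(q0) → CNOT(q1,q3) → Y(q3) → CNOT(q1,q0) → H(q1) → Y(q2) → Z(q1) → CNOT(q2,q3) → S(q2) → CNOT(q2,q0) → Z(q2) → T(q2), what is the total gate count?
12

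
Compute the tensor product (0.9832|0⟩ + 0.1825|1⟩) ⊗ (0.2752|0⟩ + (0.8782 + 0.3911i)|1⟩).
0.2706|00⟩ + (0.8634 + 0.3845i)|01⟩ + 0.05022|10⟩ + (0.1603 + 0.07138i)|11⟩

amp(|b₁b₂…⟩) = product of the factor amplitudes for bits b₁, b₂, …; only kets whose every factor amplitude is nonzero survive.
|00⟩: (0.9832)(0.2752) = 0.2706
|01⟩: (0.9832)(0.8782 + 0.3911i) = (0.8634 + 0.3845i)
|10⟩: (0.1825)(0.2752) = 0.05022
|11⟩: (0.1825)(0.8782 + 0.3911i) = (0.1603 + 0.07138i)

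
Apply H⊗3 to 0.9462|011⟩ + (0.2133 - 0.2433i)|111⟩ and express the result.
(0.4099 - 0.08602i)|000⟩ + (-0.4099 + 0.08602i)|001⟩ + (-0.4099 + 0.08602i)|010⟩ + (0.4099 - 0.08602i)|011⟩ + (0.2591 + 0.08602i)|100⟩ + (-0.2591 - 0.08602i)|101⟩ + (-0.2591 - 0.08602i)|110⟩ + (0.2591 + 0.08602i)|111⟩

H⊗3 gives amp(|y⟩) = (1/2√2) Σ_x (−1)^(x·y) amp(|x⟩), where x·y is the number of positions in which both x and y have a 1.
|000⟩: (0.9462 + (0.2133 - 0.2433i))/(2√2) = (0.4099 - 0.08602i)
|001⟩: (-0.9462 - (0.2133 - 0.2433i))/(2√2) = (-0.4099 + 0.08602i)
|010⟩: (-0.9462 - (0.2133 - 0.2433i))/(2√2) = (-0.4099 + 0.08602i)
|011⟩: (0.9462 + (0.2133 - 0.2433i))/(2√2) = (0.4099 - 0.08602i)
|100⟩: (0.9462 - (0.2133 - 0.2433i))/(2√2) = (0.2591 + 0.08602i)
|101⟩: (-0.9462 + (0.2133 - 0.2433i))/(2√2) = (-0.2591 - 0.08602i)
|110⟩: (-0.9462 + (0.2133 - 0.2433i))/(2√2) = (-0.2591 - 0.08602i)
|111⟩: (0.9462 - (0.2133 - 0.2433i))/(2√2) = (0.2591 + 0.08602i)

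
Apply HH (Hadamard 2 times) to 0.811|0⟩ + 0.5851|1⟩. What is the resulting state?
0.811|0⟩ + 0.5851|1⟩

H² = I, so an even number of Hadamards cancels: H^2 = I and the state is unchanged.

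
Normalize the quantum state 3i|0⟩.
i|0⟩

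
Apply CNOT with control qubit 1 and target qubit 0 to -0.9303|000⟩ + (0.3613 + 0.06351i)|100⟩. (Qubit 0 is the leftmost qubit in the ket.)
-0.9303|000⟩ + (0.3613 + 0.06351i)|100⟩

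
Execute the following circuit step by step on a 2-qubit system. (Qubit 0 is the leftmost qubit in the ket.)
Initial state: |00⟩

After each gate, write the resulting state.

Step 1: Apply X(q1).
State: |01⟩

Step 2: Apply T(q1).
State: (1/√2 + (1/√2)i)|01⟩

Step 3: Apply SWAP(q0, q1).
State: (1/√2 + (1/√2)i)|10⟩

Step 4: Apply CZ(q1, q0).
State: (1/√2 + (1/√2)i)|10⟩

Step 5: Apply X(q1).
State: (1/√2 + (1/√2)i)|11⟩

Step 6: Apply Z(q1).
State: (-1/√2 - (1/√2)i)|11⟩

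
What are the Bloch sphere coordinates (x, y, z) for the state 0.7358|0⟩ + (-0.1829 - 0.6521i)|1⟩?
(-0.2692, -0.9596, 0.08271)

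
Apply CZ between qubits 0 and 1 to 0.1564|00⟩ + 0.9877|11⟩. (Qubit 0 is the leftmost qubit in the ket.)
0.1564|00⟩ - 0.9877|11⟩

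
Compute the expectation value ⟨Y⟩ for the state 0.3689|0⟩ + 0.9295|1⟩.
0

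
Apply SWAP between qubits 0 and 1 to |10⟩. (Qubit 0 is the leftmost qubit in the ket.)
|01⟩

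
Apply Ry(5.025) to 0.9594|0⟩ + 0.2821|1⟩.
-0.9417|0⟩ + 0.3364|1⟩

Ry(5.025) = [[cos(θ/2), −sin(θ/2)], [sin(θ/2), cos(θ/2)]]; θ = 5.025, cos(θ/2) ≈ -0.808562, sin(θ/2) ≈ 0.588411.
With a = amp(|0⟩) = 0.9594 and b = amp(|1⟩) = 0.2821:
new amp(|0⟩) = (-0.808562)·a + (-0.588411)·b = -0.9417
new amp(|1⟩) = (0.588411)·a + (-0.808562)·b = 0.3364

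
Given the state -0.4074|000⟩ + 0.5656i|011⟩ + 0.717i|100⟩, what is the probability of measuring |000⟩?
0.166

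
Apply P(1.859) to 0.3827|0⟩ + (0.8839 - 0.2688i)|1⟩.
0.3827|0⟩ + (0.006482 + 0.9238i)|1⟩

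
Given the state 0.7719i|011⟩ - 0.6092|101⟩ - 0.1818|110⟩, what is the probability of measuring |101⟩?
0.3711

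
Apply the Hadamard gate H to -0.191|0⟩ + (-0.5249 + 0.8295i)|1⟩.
(-0.5062 + 0.5865i)|0⟩ + (0.2361 - 0.5865i)|1⟩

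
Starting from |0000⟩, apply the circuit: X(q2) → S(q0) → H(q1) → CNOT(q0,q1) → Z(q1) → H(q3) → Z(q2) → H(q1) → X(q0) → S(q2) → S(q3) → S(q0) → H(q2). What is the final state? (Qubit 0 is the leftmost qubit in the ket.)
1/2|1100⟩ + (1/2)i|1101⟩ - 1/2|1110⟩ - (1/2)i|1111⟩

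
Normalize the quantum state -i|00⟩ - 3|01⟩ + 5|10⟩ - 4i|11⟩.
-0.14i|00⟩ - 0.4201|01⟩ + 0.7001|10⟩ - 0.5601i|11⟩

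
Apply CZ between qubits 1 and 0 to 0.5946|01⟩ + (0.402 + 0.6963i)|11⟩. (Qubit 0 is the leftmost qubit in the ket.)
0.5946|01⟩ + (-0.402 - 0.6963i)|11⟩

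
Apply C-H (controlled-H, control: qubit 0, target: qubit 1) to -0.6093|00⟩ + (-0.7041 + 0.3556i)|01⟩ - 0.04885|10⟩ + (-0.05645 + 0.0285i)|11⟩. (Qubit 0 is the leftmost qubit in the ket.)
-0.6093|00⟩ + (-0.7041 + 0.3556i)|01⟩ + (-0.07446 + 0.02015i)|10⟩ + (0.005374 - 0.02015i)|11⟩

C-H leaves the control-|0⟩ kets |00⟩, |01⟩ unchanged and applies H to qubit 1 on the control-|1⟩ pair (|10⟩, |11⟩).
H = [[1/√2, 1/√2], [1/√2, -1/√2]].
With a = amp(|10⟩) = -0.04885 and b = amp(|11⟩) = (-0.05645 + 0.0285i):
new amp(|10⟩) = (1/√2)·a + (1/√2)·b = (-0.07446 + 0.02015i)
new amp(|11⟩) = (1/√2)·a + (-1/√2)·b = (0.005374 - 0.02015i)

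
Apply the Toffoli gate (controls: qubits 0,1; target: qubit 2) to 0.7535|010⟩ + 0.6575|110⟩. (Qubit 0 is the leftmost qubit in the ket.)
0.7535|010⟩ + 0.6575|111⟩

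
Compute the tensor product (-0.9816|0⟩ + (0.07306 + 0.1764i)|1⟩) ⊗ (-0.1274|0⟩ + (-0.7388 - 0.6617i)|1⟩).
0.1251|00⟩ + (0.7252 + 0.6495i)|01⟩ + (-0.009308 - 0.02247i)|10⟩ + (0.06275 - 0.1787i)|11⟩

amp(|b₁b₂…⟩) = product of the factor amplitudes for bits b₁, b₂, …; only kets whose every factor amplitude is nonzero survive.
|00⟩: (-0.9816)(-0.1274) = 0.1251
|01⟩: (-0.9816)(-0.7388 - 0.6617i) = (0.7252 + 0.6495i)
|10⟩: (0.07306 + 0.1764i)(-0.1274) = (-0.009308 - 0.02247i)
|11⟩: (0.07306 + 0.1764i)(-0.7388 - 0.6617i) = (0.06275 - 0.1787i)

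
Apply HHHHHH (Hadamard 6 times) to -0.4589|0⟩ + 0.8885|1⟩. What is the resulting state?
-0.4589|0⟩ + 0.8885|1⟩

H² = I, so an even number of Hadamards cancels: H^6 = I and the state is unchanged.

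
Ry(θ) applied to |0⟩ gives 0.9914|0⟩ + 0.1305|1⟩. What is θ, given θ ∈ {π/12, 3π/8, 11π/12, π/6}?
π/12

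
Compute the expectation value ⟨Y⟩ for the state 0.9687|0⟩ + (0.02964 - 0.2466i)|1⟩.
-0.4778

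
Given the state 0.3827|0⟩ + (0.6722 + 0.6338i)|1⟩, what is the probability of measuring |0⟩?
0.1465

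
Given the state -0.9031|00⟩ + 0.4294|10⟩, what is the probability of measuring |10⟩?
0.1844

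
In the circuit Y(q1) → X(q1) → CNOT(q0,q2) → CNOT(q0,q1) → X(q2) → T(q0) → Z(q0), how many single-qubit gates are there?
5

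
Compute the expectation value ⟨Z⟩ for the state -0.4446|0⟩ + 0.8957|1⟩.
-0.6046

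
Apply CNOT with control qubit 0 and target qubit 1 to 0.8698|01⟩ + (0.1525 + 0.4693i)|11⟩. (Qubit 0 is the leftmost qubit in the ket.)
0.8698|01⟩ + (0.1525 + 0.4693i)|10⟩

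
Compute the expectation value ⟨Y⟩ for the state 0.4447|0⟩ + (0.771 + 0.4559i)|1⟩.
0.4055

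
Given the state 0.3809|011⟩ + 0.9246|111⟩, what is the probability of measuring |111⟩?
0.8549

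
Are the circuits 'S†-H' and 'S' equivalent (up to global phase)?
No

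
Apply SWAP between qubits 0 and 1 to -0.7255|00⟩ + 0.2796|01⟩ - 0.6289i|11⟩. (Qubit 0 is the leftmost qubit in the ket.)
-0.7255|00⟩ + 0.2796|10⟩ - 0.6289i|11⟩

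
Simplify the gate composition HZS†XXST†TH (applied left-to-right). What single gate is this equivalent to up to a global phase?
X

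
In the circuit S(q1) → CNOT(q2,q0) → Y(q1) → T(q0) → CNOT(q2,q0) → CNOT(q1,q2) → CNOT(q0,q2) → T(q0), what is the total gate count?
8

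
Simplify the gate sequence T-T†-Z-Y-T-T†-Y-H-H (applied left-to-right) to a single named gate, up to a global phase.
Z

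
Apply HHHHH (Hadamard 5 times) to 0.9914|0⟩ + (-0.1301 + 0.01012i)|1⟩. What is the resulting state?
(0.609 + 0.007156i)|0⟩ + (0.793 - 0.007156i)|1⟩

H² = I, so H^5 = H: a single Hadamard. With (a, b) = (0.9914, (-0.1301 + 0.01012i)), H gives ((a + b)/√2, (a − b)/√2) = ((0.609 + 0.007156i), (0.793 - 0.007156i)).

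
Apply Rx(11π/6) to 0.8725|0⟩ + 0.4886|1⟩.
(-0.8428 - 0.1265i)|0⟩ + (-0.472 - 0.2258i)|1⟩

Rx(11π/6) = [[cos(θ/2), −i·sin(θ/2)], [−i·sin(θ/2), cos(θ/2)]]; θ = 11π/6, cos(θ/2) ≈ -0.965926, sin(θ/2) ≈ 0.258819.
With a = amp(|0⟩) = 0.8725 and b = amp(|1⟩) = 0.4886:
new amp(|0⟩) = (-0.965926)·a + (-0.258819i)·b = (-0.8428 - 0.1265i)
new amp(|1⟩) = (-0.258819i)·a + (-0.965926)·b = (-0.472 - 0.2258i)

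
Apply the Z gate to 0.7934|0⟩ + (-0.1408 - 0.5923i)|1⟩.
0.7934|0⟩ + (0.1408 + 0.5923i)|1⟩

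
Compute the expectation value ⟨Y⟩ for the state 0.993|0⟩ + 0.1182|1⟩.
0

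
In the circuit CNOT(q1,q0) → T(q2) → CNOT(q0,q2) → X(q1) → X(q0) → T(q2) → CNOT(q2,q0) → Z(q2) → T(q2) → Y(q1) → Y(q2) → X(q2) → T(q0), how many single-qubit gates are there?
10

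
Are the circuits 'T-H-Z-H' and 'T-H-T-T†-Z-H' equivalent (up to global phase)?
Yes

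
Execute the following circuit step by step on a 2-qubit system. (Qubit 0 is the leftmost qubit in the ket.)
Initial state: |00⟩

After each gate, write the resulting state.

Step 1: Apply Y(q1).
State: i|01⟩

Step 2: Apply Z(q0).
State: i|01⟩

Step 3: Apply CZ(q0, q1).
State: i|01⟩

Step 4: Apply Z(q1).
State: -i|01⟩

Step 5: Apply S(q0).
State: -i|01⟩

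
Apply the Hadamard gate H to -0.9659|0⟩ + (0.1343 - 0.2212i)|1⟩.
(-0.588 - 0.1564i)|0⟩ + (-0.778 + 0.1564i)|1⟩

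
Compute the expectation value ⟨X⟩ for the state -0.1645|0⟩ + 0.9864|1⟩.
-0.3245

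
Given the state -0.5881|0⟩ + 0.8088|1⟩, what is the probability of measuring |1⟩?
0.6542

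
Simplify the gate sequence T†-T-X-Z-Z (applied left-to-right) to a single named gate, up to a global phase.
X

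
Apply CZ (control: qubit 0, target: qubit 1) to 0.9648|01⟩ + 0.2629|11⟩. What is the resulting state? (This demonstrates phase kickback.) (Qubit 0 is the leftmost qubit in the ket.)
0.9648|01⟩ - 0.2629|11⟩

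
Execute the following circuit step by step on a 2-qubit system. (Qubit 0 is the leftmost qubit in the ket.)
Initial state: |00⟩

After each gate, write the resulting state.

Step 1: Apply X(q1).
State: |01⟩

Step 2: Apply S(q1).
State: i|01⟩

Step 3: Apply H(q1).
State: (1/√2)i|00⟩ - (1/√2)i|01⟩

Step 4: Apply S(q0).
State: (1/√2)i|00⟩ - (1/√2)i|01⟩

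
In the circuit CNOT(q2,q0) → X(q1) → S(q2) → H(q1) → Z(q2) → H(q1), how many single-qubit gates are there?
5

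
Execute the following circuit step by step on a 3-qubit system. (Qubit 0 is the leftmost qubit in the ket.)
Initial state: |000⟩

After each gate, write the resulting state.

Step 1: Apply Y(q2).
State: i|001⟩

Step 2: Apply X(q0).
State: i|101⟩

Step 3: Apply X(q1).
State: i|111⟩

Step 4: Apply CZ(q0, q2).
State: -i|111⟩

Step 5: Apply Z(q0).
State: i|111⟩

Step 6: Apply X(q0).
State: i|011⟩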